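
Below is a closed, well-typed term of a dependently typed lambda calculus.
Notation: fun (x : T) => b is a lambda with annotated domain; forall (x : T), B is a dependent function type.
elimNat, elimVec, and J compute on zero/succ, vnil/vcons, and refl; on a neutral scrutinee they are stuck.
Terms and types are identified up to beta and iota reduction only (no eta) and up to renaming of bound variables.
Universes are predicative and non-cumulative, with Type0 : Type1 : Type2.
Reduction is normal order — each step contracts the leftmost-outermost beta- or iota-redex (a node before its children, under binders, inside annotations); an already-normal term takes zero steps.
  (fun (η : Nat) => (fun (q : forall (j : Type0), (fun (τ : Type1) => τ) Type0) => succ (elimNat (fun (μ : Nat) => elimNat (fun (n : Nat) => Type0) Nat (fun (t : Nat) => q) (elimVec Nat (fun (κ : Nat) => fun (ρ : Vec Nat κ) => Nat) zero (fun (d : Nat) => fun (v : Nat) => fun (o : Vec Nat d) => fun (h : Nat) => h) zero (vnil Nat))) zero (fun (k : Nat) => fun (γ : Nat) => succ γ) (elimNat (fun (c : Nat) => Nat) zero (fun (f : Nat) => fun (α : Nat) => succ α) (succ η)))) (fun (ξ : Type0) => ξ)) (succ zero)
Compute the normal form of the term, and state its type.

reduced normal form:
  succ (succ (succ zero))
inferred type:
  Nat
observation: 18 normal-order steps normalize the term, beginning with a beta-redex.


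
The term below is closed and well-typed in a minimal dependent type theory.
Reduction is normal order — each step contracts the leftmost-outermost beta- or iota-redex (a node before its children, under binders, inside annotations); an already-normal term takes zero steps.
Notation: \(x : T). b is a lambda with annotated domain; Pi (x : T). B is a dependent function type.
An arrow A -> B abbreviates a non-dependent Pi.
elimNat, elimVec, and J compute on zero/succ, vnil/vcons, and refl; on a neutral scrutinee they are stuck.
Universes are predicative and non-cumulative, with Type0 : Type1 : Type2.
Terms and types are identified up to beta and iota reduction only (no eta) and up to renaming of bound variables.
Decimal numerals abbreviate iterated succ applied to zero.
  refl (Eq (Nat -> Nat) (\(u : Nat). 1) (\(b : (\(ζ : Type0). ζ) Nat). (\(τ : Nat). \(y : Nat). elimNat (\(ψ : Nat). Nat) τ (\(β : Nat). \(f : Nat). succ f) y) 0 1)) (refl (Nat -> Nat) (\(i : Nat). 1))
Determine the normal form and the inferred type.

normal form:
  refl (Eq (Nat -> Nat) (\(u : Nat). 1) (\(b : Nat). 1)) (refl (Nat -> Nat) (\(ζ : Nat). 1))
inferred type:
  Eq (Eq (Nat -> Nat) (\(u : Nat). 1) (\(b : Nat). 1)) (refl (Nat -> Nat) (\(ζ : Nat). 1)) (refl (Nat -> Nat) (\(τ : Nat). 1))


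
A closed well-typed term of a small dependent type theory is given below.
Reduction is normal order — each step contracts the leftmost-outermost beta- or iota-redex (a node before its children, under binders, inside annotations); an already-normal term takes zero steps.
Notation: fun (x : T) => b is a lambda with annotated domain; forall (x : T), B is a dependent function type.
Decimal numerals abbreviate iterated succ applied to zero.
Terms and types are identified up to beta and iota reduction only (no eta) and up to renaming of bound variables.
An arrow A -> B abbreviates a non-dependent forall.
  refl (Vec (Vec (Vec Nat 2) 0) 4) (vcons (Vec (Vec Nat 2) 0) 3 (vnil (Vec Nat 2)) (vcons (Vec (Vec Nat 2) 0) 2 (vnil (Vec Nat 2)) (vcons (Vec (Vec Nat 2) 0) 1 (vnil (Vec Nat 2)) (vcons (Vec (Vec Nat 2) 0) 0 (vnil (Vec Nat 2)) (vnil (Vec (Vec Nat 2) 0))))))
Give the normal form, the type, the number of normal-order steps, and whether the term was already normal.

normal form:
  refl (Vec (Vec (Vec Nat 2) 0) 4) (vcons (Vec (Vec Nat 2) 0) 3 (vnil (Vec Nat 2)) (vcons (Vec (Vec Nat 2) 0) 2 (vnil (Vec Nat 2)) (vcons (Vec (Vec Nat 2) 0) 1 (vnil (Vec Nat 2)) (vcons (Vec (Vec Nat 2) 0) 0 (vnil (Vec Nat 2)) (vnil (Vec (Vec Nat 2) 0))))))
inferred type:
  Eq (Vec (Vec (Vec Nat 2) 0) 4) (vcons (Vec (Vec Nat 2) 0) 3 (vnil (Vec Nat 2)) (vcons (Vec (Vec Nat 2) 0) 2 (vnil (Vec Nat 2)) (vcons (Vec (Vec Nat 2) 0) 1 (vnil (Vec Nat 2)) (vcons (Vec (Vec Nat 2) 0) 0 (vnil (Vec Nat 2)) (vnil (Vec (Vec Nat 2) 0)))))) (vcons (Vec (Vec Nat 2) 0) 3 (vnil (Vec Nat 2)) (vcons (Vec (Vec Nat 2) 0) 2 (vnil (Vec Nat 2)) (vcons (Vec (Vec Nat 2) 0) 1 (vnil (Vec Nat 2)) (vcons (Vec (Vec Nat 2) 0) 0 (vnil (Vec Nat 2)) (vnil (Vec (Vec Nat 2) 0))))))
reduction steps (normal order): 0
already normal: yes


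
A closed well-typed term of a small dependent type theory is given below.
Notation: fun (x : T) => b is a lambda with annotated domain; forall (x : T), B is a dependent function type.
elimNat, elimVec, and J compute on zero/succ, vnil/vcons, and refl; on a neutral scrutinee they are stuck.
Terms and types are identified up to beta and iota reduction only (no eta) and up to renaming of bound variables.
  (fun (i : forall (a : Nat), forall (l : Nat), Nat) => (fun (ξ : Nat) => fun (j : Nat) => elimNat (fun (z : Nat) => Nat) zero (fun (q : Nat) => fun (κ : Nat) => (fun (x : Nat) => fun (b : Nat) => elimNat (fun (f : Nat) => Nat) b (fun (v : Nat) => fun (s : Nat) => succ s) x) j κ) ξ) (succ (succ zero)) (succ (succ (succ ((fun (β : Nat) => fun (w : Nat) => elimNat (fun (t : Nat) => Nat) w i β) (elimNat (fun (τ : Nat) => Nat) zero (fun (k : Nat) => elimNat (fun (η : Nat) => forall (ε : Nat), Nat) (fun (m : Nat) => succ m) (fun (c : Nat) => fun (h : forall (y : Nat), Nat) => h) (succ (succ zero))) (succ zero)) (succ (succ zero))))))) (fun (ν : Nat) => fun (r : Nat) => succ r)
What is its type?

inferred type:
  Nat


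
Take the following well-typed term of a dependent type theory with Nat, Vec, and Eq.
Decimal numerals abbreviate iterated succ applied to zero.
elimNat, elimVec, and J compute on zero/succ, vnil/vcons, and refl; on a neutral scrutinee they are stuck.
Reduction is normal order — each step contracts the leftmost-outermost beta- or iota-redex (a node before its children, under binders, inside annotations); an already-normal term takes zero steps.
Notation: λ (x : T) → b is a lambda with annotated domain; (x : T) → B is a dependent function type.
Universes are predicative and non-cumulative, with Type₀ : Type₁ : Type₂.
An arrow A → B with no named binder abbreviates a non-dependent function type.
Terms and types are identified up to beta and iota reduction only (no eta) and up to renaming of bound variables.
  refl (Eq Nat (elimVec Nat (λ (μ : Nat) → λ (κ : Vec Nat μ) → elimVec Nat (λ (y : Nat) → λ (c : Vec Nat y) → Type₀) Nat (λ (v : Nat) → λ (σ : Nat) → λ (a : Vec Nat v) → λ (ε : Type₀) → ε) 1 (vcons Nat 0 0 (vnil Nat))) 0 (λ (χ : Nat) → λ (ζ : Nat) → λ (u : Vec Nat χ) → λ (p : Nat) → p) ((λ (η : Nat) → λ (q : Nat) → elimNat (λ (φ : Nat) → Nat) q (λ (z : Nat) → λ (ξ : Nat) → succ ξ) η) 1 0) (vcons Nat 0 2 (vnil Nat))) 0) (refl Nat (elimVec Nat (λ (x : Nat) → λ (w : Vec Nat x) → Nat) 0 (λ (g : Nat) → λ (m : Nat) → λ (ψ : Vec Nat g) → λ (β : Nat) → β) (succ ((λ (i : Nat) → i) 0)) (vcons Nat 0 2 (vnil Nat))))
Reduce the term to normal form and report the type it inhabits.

normal form:
  refl (Eq Nat 0 0) (refl Nat 0)
the term's type:
  Eq (Eq Nat 0 0) (refl Nat 0) (refl Nat 0)


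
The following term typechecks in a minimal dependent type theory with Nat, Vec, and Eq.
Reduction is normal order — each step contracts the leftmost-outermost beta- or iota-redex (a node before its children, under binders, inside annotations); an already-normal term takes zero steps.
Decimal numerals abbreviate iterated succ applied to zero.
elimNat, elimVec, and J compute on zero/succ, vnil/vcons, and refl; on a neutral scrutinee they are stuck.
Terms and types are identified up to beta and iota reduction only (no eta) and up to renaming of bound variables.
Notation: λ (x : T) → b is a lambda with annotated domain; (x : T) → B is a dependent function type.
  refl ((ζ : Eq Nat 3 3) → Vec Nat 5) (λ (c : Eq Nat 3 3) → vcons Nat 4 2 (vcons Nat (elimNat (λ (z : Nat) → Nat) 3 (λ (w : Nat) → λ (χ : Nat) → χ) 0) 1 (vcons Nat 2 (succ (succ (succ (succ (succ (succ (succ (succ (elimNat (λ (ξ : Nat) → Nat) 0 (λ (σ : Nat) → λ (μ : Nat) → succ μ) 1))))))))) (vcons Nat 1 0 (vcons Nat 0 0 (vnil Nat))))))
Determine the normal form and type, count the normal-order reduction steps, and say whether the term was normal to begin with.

normal form:
  refl ((ζ : Eq Nat 3 3) → Vec Nat 5) (λ (c : Eq Nat 3 3) → vcons Nat 4 2 (vcons Nat 3 1 (vcons Nat 2 9 (vcons Nat 1 0 (vcons Nat 0 0 (vnil Nat))))))
inferred type:
  Eq ((ζ : Eq Nat 3 3) → Vec Nat 5) (λ (c : Eq Nat 3 3) → vcons Nat 4 2 (vcons Nat 3 1 (vcons Nat 2 9 (vcons Nat 1 0 (vcons Nat 0 0 (vnil Nat)))))) (λ (z : Eq Nat 3 3) → vcons Nat 4 2 (vcons Nat 3 1 (vcons Nat 2 9 (vcons Nat 1 0 (vcons Nat 0 0 (vnil Nat))))))
reduction steps (normal order): 5
already normal: no
first contracted redex: an elimNat iota-redex


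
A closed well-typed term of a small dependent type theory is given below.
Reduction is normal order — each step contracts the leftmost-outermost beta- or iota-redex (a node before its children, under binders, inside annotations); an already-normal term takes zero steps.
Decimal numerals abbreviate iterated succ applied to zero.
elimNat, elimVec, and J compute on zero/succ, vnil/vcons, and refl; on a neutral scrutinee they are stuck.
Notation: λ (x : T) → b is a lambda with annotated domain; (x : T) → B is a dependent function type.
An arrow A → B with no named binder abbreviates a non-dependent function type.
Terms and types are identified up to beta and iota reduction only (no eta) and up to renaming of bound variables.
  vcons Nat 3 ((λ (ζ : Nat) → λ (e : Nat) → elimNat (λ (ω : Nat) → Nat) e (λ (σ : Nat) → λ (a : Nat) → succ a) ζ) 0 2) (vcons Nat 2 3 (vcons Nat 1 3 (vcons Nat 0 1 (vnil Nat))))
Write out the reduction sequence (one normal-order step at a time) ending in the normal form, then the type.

normal-order reduction:
  vcons Nat 3 ((λ (ζ : Nat) → λ (e : Nat) → elimNat (λ (ω : Nat) → Nat) e (λ (σ : Nat) → λ (a : Nat) → succ a) ζ) 0 2) (vcons Nat 2 3 (vcons Nat 1 3 (vcons Nat 0 1 (vnil Nat))))
  ~> vcons Nat 3 ((λ (ζ : Nat) → elimNat (λ (e : Nat) → Nat) ζ (λ (ω : Nat) → λ (σ : Nat) → succ σ) 0) 2) (vcons Nat 2 3 (vcons Nat 1 3 (vcons Nat 0 1 (vnil Nat))))
  ~> vcons Nat 3 (elimNat (λ (ζ : Nat) → Nat) 2 (λ (e : Nat) → λ (ω : Nat) → succ ω) 0) (vcons Nat 2 3 (vcons Nat 1 3 (vcons Nat 0 1 (vnil Nat))))
  ~> vcons Nat 3 2 (vcons Nat 2 3 (vcons Nat 1 3 (vcons Nat 0 1 (vnil Nat))))
type:
  Vec Nat 4


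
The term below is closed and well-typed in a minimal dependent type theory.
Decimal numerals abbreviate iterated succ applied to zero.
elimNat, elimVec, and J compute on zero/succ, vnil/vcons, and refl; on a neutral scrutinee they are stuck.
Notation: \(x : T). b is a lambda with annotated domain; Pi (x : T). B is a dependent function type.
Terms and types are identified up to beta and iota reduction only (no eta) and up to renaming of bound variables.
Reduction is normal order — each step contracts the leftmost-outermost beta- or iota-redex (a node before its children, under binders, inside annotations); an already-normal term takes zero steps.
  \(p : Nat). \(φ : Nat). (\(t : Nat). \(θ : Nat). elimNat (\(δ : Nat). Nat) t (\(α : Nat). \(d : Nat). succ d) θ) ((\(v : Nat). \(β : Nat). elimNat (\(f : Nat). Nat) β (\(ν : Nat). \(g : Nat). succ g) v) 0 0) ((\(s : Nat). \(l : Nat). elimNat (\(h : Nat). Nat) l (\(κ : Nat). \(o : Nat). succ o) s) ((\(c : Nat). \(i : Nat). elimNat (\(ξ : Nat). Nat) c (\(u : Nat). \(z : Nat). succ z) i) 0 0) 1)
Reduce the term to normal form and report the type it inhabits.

reduced normal form:
  \(p : Nat). \(φ : Nat). 1
type:
  Pi (p : Nat). Pi (φ : Nat). Nat


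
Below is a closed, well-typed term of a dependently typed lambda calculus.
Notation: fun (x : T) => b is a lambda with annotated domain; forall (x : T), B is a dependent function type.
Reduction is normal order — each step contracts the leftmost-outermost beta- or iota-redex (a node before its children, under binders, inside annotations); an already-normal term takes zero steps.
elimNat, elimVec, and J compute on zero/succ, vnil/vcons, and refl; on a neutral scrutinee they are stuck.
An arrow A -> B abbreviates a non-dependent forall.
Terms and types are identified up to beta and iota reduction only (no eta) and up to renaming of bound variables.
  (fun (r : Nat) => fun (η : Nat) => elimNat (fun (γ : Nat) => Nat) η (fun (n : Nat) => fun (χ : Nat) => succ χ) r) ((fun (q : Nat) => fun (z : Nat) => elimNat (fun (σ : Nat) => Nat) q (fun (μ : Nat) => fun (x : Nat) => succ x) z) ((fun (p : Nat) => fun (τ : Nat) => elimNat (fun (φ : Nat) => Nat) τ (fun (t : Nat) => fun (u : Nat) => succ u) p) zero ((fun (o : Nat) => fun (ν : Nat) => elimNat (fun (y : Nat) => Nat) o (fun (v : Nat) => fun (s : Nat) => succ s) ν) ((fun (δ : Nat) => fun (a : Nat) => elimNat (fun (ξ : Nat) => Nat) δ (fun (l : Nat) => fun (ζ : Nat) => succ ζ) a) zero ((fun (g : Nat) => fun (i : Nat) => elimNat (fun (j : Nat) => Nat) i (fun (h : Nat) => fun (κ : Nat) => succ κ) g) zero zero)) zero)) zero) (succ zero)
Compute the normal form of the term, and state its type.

normal form:
  succ zero
inferred type:
  Nat
observation: the term reaches its normal form after 18 normal-order steps.


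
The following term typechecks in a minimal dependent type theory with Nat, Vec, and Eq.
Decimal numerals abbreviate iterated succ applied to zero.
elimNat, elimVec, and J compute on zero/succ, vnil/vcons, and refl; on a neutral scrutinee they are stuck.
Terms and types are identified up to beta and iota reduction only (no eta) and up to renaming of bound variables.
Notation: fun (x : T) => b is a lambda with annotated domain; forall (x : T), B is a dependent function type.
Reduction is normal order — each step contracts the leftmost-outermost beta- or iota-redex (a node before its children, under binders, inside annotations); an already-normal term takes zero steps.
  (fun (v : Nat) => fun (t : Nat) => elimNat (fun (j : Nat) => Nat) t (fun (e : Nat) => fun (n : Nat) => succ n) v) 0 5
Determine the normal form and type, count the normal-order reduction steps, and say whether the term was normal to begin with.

normal form:
  5
the term's type:
  Nat
steps to reach normal form (normal order): 3
already normal: no
first redex: a beta-redex


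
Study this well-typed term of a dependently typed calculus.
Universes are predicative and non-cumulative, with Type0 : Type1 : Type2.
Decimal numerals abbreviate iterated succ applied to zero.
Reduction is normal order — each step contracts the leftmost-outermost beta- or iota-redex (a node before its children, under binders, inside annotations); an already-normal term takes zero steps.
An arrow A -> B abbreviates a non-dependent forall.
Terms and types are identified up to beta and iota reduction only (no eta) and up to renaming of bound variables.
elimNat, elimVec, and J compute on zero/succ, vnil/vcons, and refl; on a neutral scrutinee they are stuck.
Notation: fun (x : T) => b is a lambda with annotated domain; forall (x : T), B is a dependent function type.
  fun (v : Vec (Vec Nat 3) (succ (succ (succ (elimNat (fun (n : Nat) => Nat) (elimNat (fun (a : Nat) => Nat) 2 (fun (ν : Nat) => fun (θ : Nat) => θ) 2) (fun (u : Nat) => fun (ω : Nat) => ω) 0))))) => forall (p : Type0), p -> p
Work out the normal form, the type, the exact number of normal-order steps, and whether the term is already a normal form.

reduced normal form:
  fun (v : Vec (Vec Nat 3) 5) => forall (n : Type0), n -> n
the term's type:
  Vec (Vec Nat 3) 5 -> Type1
reduction steps (normal order): 8
term was already normal: no
first redex: an elimNat iota-redex


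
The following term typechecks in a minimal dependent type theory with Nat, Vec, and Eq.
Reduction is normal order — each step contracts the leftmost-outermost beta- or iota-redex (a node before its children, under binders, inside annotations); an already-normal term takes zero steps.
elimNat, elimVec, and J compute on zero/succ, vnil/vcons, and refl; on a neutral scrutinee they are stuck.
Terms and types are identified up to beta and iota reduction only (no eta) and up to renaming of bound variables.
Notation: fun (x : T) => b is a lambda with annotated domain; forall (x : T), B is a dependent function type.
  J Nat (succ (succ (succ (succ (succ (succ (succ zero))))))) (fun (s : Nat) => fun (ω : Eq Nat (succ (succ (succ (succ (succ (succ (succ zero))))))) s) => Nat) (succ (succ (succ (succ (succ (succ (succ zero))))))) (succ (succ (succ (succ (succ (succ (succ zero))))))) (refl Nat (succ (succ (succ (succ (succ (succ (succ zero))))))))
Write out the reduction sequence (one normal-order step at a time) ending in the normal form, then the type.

normal-order reduction:
  J Nat (succ (succ (succ (succ (succ (succ (succ zero))))))) (fun (s : Nat) => fun (ω : Eq Nat (succ (succ (succ (succ (succ (succ (succ zero))))))) s) => Nat) (succ (succ (succ (succ (succ (succ (succ zero))))))) (succ (succ (succ (succ (succ (succ (succ zero))))))) (refl Nat (succ (succ (succ (succ (succ (succ (succ zero))))))))
  ~> succ (succ (succ (succ (succ (succ (succ zero))))))
the term's type:
  Nat


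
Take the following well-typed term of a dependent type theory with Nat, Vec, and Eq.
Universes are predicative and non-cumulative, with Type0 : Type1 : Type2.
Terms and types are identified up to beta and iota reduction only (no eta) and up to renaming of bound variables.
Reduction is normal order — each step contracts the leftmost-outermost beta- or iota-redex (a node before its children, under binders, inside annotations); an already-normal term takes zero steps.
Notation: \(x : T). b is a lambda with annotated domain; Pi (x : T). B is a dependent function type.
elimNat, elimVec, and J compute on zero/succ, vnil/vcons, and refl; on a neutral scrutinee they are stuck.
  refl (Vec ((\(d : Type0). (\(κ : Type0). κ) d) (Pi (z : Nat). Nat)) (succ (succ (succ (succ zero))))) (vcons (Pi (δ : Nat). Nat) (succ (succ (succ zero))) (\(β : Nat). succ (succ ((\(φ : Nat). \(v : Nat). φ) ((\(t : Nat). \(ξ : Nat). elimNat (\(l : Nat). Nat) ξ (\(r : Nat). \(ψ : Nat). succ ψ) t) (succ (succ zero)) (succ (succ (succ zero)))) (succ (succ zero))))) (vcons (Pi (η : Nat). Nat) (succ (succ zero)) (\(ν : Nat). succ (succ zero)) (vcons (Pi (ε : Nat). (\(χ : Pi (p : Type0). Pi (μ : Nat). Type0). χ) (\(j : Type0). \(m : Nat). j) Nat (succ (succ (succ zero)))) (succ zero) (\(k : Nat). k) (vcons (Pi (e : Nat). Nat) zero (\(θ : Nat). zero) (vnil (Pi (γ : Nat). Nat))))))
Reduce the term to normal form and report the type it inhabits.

normal form:
  refl (Vec (Pi (d : Nat). Nat) (succ (succ (succ (succ zero))))) (vcons (Pi (κ : Nat). Nat) (succ (succ (succ zero))) (\(z : Nat). succ (succ (succ (succ (succ (succ (succ zero))))))) (vcons (Pi (δ : Nat). Nat) (succ (succ zero)) (\(β : Nat). succ (succ zero)) (vcons (Pi (φ : Nat). Nat) (succ zero) (\(v : Nat). v) (vcons (Pi (t : Nat). Nat) zero (\(ξ : Nat). zero) (vnil (Pi (l : Nat). Nat))))))
the term's type:
  Eq (Vec (Pi (d : Nat). Nat) (succ (succ (succ (succ zero))))) (vcons (Pi (κ : Nat). Nat) (succ (succ (succ zero))) (\(z : Nat). succ (succ (succ (succ (succ (succ (succ zero))))))) (vcons (Pi (δ : Nat). Nat) (succ (succ zero)) (\(β : Nat). succ (succ zero)) (vcons (Pi (φ : Nat). Nat) (succ zero) (\(v : Nat). v) (vcons (Pi (t : Nat). Nat) zero (\(ξ : Nat). zero) (vnil (Pi (l : Nat). Nat)))))) (vcons (Pi (r : Nat). Nat) (succ (succ (succ zero))) (\(ψ : Nat). succ (succ (succ (succ (succ (succ (succ zero))))))) (vcons (Pi (η : Nat). Nat) (succ (succ zero)) (\(ν : Nat). succ (succ zero)) (vcons (Pi (ε : Nat). Nat) (succ zero) (\(χ : Nat). χ) (vcons (Pi (p : Nat). Nat) zero (\(μ : Nat). zero) (vnil (Pi (j : Nat). Nat))))))
observation: the leftmost-outermost redex is a beta-redex, and normalization takes 16 steps.


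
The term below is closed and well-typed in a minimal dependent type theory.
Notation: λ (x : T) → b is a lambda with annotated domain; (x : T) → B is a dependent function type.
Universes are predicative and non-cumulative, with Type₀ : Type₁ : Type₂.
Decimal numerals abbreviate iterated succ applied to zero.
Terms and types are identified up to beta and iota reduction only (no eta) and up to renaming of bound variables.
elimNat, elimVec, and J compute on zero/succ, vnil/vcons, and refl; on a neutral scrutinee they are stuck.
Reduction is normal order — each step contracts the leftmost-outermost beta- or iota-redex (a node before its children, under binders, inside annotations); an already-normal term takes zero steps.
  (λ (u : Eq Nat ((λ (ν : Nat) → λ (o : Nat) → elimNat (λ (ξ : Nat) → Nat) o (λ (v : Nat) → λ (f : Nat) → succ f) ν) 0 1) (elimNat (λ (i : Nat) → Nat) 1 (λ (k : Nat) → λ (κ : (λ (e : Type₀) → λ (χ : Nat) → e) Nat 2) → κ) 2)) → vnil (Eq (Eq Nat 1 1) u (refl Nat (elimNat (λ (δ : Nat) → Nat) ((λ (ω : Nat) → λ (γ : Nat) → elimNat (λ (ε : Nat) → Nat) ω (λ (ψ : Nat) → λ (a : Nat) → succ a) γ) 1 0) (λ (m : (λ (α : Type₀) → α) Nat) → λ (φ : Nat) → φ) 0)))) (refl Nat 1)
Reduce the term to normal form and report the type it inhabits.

resulting normal form:
  vnil (Eq (Eq Nat 1 1) (refl Nat 1) (refl Nat 1))
type:
  Vec (Eq (Eq Nat 1 1) (refl Nat 1) (refl Nat 1)) 0
observation: 5 normal-order steps normalize the term, beginning with a beta-redex.


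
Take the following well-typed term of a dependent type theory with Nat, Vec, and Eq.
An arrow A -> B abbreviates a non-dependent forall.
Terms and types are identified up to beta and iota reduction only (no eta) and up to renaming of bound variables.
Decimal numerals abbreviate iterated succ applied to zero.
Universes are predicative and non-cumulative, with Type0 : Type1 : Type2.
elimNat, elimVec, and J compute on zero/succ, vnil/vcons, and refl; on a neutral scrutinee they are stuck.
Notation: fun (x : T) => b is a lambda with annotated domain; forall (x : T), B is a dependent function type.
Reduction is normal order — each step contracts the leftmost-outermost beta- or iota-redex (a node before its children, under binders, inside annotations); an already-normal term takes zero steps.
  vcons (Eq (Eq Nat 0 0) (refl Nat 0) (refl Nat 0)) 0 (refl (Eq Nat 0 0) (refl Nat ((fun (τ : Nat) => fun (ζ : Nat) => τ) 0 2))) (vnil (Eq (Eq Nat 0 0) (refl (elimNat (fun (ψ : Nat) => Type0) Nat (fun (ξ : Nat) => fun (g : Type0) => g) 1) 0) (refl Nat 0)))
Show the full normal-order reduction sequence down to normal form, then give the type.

normal-order reduction sequence:
  vcons (Eq (Eq Nat 0 0) (refl Nat 0) (refl Nat 0)) 0 (refl (Eq Nat 0 0) (refl Nat ((fun (τ : Nat) => fun (ζ : Nat) => τ) 0 2))) (vnil (Eq (Eq Nat 0 0) (refl (elimNat (fun (ψ : Nat) => Type0) Nat (fun (ξ : Nat) => fun (g : Type0) => g) 1) 0) (refl Nat 0)))
  ~> vcons (Eq (Eq Nat 0 0) (refl Nat 0) (refl Nat 0)) 0 (refl (Eq Nat 0 0) (refl Nat ((fun (τ : Nat) => 0) 2))) (vnil (Eq (Eq Nat 0 0) (refl (elimNat (fun (ζ : Nat) => Type0) Nat (fun (ψ : Nat) => fun (ξ : Type0) => ξ) 1) 0) (refl Nat 0)))
  ~> vcons (Eq (Eq Nat 0 0) (refl Nat 0) (refl Nat 0)) 0 (refl (Eq Nat 0 0) (refl Nat 0)) (vnil (Eq (Eq Nat 0 0) (refl (elimNat (fun (τ : Nat) => Type0) Nat (fun (ζ : Nat) => fun (ψ : Type0) => ψ) 1) 0) (refl Nat 0)))
  ~> vcons (Eq (Eq Nat 0 0) (refl Nat 0) (refl Nat 0)) 0 (refl (Eq Nat 0 0) (refl Nat 0)) (vnil (Eq (Eq Nat 0 0) (refl ((fun (τ : Nat) => fun (ζ : Type0) => ζ) 0 (elimNat (fun (ψ : Nat) => Type0) Nat (fun (ξ : Nat) => fun (g : Type0) => g) 0)) 0) (refl Nat 0)))
  ~> vcons (Eq (Eq Nat 0 0) (refl Nat 0) (refl Nat 0)) 0 (refl (Eq Nat 0 0) (refl Nat 0)) (vnil (Eq (Eq Nat 0 0) (refl ((fun (τ : Type0) => τ) (elimNat (fun (ζ : Nat) => Type0) Nat (fun (ψ : Nat) => fun (ξ : Type0) => ξ) 0)) 0) (refl Nat 0)))
  ~> vcons (Eq (Eq Nat 0 0) (refl Nat 0) (refl Nat 0)) 0 (refl (Eq Nat 0 0) (refl Nat 0)) (vnil (Eq (Eq Nat 0 0) (refl (elimNat (fun (τ : Nat) => Type0) Nat (fun (ζ : Nat) => fun (ψ : Type0) => ψ) 0) 0) (refl Nat 0)))
  ~> vcons (Eq (Eq Nat 0 0) (refl Nat 0) (refl Nat 0)) 0 (refl (Eq Nat 0 0) (refl Nat 0)) (vnil (Eq (Eq Nat 0 0) (refl Nat 0) (refl Nat 0)))
type:
  Vec (Eq (Eq Nat 0 0) (refl Nat 0) (refl Nat 0)) 1


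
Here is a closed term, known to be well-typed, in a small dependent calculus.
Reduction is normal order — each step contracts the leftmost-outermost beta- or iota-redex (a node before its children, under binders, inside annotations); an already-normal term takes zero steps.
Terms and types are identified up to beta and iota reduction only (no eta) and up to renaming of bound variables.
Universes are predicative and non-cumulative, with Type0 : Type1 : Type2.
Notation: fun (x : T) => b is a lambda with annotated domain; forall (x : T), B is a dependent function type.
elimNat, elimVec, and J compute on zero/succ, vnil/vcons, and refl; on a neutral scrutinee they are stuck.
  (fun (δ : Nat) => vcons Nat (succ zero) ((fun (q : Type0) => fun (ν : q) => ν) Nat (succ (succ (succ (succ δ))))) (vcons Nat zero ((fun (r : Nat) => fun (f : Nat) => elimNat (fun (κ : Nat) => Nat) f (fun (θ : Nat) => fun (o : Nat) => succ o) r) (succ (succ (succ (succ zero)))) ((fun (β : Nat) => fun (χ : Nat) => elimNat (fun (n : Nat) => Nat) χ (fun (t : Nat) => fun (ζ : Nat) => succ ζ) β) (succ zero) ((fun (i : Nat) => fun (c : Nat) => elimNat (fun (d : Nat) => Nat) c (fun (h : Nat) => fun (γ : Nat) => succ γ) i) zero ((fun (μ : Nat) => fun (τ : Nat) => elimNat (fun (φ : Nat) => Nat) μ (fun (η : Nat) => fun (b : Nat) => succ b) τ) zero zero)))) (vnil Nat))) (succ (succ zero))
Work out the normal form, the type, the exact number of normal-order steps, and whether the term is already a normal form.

normal form:
  vcons Nat (succ zero) (succ (succ (succ (succ (succ (succ zero)))))) (vcons Nat zero (succ (succ (succ (succ (succ zero))))) (vnil Nat))
inferred type:
  Vec Nat (succ (succ zero))
steps to reach normal form (normal order): 30
term was already normal: no
first contracted redex: a beta-redex


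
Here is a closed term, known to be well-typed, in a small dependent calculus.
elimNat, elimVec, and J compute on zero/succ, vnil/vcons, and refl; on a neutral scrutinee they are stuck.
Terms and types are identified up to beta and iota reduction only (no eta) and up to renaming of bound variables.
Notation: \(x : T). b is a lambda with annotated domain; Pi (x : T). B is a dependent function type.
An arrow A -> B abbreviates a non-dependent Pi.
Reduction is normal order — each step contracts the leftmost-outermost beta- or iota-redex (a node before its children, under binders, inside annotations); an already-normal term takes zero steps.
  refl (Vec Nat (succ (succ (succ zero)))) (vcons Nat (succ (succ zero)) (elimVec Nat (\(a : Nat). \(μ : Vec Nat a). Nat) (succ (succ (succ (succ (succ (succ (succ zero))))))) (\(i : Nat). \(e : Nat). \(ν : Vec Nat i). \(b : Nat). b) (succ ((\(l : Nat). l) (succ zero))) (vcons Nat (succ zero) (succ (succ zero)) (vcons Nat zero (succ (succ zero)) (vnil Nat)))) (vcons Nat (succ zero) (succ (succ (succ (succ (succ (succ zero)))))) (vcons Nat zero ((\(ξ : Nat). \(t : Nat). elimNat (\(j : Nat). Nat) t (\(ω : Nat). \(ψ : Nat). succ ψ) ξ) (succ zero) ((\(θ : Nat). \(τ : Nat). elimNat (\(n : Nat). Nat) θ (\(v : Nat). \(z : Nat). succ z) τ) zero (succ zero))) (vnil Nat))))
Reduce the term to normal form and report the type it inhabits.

reduced normal form:
  refl (Vec Nat (succ (succ (succ zero)))) (vcons Nat (succ (succ zero)) (succ (succ (succ (succ (succ (succ (succ zero))))))) (vcons Nat (succ zero) (succ (succ (succ (succ (succ (succ zero)))))) (vcons Nat zero (succ (succ zero)) (vnil Nat))))
the term's type:
  Eq (Vec Nat (succ (succ (succ zero)))) (vcons Nat (succ (succ zero)) (succ (succ (succ (succ (succ (succ (succ zero))))))) (vcons Nat (succ zero) (succ (succ (succ (succ (succ (succ zero)))))) (vcons Nat zero (succ (succ zero)) (vnil Nat)))) (vcons Nat (succ (succ zero)) (succ (succ (succ (succ (succ (succ (succ zero))))))) (vcons Nat (succ zero) (succ (succ (succ (succ (succ (succ zero)))))) (vcons Nat zero (succ (succ zero)) (vnil Nat))))
observation: the leftmost-outermost redex is an elimVec iota-redex, and normalization takes 23 steps.


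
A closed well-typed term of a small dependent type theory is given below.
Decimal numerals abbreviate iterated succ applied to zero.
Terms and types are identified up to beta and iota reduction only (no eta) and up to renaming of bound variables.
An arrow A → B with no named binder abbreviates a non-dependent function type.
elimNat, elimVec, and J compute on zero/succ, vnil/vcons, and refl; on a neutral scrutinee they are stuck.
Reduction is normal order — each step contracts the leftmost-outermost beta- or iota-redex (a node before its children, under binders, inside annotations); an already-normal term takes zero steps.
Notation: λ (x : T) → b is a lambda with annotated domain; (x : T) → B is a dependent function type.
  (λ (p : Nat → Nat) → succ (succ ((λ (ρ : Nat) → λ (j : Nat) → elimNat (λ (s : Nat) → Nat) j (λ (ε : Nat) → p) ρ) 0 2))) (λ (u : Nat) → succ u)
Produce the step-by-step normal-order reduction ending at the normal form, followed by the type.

normal-order reduction:
  (λ (p : Nat → Nat) → succ (succ ((λ (ρ : Nat) → λ (j : Nat) → elimNat (λ (s : Nat) → Nat) j (λ (ε : Nat) → p) ρ) 0 2))) (λ (u : Nat) → succ u)
  ~> succ (succ ((λ (p : Nat) → λ (ρ : Nat) → elimNat (λ (j : Nat) → Nat) ρ (λ (s : Nat) → λ (ε : Nat) → succ ε) p) 0 2))
  ~> succ (succ ((λ (p : Nat) → elimNat (λ (ρ : Nat) → Nat) p (λ (j : Nat) → λ (s : Nat) → succ s) 0) 2))
  ~> succ (succ (elimNat (λ (p : Nat) → Nat) 2 (λ (ρ : Nat) → λ (j : Nat) → succ j) 0))
  ~> 4
type:
  Nat


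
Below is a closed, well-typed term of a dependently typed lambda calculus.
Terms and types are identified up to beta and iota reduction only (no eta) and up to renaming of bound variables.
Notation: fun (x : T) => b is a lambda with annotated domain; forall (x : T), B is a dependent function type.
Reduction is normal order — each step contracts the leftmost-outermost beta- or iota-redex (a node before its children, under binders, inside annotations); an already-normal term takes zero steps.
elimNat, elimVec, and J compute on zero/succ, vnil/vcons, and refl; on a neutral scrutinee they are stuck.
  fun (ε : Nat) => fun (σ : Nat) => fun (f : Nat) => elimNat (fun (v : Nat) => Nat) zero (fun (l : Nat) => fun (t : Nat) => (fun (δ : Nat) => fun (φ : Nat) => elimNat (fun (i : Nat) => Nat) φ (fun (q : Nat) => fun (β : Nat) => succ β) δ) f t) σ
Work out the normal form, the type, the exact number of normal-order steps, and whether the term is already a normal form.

resulting normal form:
  fun (ε : Nat) => fun (σ : Nat) => fun (f : Nat) => elimNat (fun (v : Nat) => Nat) zero (fun (l : Nat) => fun (t : Nat) => elimNat (fun (δ : Nat) => Nat) t (fun (φ : Nat) => fun (i : Nat) => succ i) f) σ
the term's type:
  forall (ε : Nat), forall (σ : Nat), forall (f : Nat), Nat
reduction steps (normal order): 2
started in normal form: no
first contracted redex: a beta-redex


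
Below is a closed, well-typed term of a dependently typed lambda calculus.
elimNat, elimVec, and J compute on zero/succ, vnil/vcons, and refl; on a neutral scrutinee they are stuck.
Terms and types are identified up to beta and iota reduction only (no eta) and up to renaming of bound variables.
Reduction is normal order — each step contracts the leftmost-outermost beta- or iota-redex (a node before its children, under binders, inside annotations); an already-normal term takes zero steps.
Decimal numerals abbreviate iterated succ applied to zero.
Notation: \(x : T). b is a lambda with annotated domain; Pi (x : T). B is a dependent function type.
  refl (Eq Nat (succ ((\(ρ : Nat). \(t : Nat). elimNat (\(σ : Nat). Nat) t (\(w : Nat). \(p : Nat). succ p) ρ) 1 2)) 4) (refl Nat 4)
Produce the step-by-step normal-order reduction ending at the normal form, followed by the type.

reduction (normal order):
  refl (Eq Nat (succ ((\(ρ : Nat). \(t : Nat). elimNat (\(σ : Nat). Nat) t (\(w : Nat). \(p : Nat). succ p) ρ) 1 2)) 4) (refl Nat 4)
  ~> refl (Eq Nat (succ ((\(ρ : Nat). elimNat (\(t : Nat). Nat) ρ (\(σ : Nat). \(w : Nat). succ w) 1) 2)) 4) (refl Nat 4)
  ~> refl (Eq Nat (succ (elimNat (\(ρ : Nat). Nat) 2 (\(t : Nat). \(σ : Nat). succ σ) 1)) 4) (refl Nat 4)
  ~> refl (Eq Nat (succ ((\(ρ : Nat). \(t : Nat). succ t) 0 (elimNat (\(σ : Nat). Nat) 2 (\(w : Nat). \(p : Nat). succ p) 0))) 4) (refl Nat 4)
  ~> refl (Eq Nat (succ ((\(ρ : Nat). succ ρ) (elimNat (\(t : Nat). Nat) 2 (\(σ : Nat). \(w : Nat). succ w) 0))) 4) (refl Nat 4)
  ~> refl (Eq Nat (succ (succ (elimNat (\(ρ : Nat). Nat) 2 (\(t : Nat). \(σ : Nat). succ σ) 0))) 4) (refl Nat 4)
  ~> refl (Eq Nat 4 4) (refl Nat 4)
the term's type:
  Eq (Eq Nat 4 4) (refl Nat 4) (refl Nat 4)


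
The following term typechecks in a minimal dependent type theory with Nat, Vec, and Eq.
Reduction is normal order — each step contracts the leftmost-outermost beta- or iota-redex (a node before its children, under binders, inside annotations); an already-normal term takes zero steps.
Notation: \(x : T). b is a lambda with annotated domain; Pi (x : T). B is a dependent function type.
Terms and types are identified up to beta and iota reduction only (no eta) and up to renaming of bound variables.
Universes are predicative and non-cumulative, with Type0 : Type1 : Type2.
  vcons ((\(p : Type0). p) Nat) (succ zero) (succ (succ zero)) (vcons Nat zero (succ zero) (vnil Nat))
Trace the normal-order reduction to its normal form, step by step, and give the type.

normal-order reduction sequence:
  vcons ((\(p : Type0). p) Nat) (succ zero) (succ (succ zero)) (vcons Nat zero (succ zero) (vnil Nat))
  ~> vcons Nat (succ zero) (succ (succ zero)) (vcons Nat zero (succ zero) (vnil Nat))
type:
  Vec Nat (succ (succ zero))


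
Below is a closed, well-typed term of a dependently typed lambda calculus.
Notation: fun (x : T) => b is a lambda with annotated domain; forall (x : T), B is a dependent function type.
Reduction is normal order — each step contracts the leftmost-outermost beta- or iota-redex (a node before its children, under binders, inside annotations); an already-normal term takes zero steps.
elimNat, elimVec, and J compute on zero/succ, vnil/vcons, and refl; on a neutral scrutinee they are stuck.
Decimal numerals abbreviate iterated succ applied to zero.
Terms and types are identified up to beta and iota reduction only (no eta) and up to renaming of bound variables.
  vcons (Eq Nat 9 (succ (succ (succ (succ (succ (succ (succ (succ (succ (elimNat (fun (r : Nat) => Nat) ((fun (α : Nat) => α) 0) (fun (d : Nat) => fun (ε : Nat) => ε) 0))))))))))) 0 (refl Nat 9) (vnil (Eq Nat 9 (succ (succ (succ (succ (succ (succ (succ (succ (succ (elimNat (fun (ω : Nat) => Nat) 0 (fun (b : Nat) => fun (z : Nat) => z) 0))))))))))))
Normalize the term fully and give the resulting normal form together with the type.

normal form:
  vcons (Eq Nat 9 9) 0 (refl Nat 9) (vnil (Eq Nat 9 9))
inferred type:
  Vec (Eq Nat 9 9) 1
observation: 3 normal-order steps normalize the term, beginning with an elimNat iota-redex.


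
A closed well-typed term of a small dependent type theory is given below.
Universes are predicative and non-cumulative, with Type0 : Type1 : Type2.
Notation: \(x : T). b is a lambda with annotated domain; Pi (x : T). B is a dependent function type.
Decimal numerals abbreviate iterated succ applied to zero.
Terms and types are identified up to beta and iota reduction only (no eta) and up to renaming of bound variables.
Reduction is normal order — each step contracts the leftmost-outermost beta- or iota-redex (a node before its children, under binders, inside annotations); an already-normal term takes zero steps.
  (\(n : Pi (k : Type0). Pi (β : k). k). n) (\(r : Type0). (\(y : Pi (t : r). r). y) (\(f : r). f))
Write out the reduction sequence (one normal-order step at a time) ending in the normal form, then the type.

normal-order reduction:
  (\(n : Pi (k : Type0). Pi (β : k). k). n) (\(r : Type0). (\(y : Pi (t : r). r). y) (\(f : r). f))
  ~> \(n : Type0). (\(k : Pi (β : n). n). k) (\(r : n). r)
  ~> \(n : Type0). \(k : n). k
type:
  Pi (n : Type0). Pi (k : n). n


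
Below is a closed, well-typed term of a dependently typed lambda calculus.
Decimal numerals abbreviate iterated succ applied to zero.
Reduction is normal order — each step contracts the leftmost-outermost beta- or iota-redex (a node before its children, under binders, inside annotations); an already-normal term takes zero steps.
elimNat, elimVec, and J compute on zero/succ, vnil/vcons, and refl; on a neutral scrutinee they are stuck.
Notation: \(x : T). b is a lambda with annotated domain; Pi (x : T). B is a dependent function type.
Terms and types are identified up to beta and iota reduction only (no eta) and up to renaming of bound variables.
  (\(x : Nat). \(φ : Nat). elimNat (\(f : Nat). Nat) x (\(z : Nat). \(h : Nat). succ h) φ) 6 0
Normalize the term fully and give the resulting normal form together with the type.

normal form:
  6
inferred type:
  Nat


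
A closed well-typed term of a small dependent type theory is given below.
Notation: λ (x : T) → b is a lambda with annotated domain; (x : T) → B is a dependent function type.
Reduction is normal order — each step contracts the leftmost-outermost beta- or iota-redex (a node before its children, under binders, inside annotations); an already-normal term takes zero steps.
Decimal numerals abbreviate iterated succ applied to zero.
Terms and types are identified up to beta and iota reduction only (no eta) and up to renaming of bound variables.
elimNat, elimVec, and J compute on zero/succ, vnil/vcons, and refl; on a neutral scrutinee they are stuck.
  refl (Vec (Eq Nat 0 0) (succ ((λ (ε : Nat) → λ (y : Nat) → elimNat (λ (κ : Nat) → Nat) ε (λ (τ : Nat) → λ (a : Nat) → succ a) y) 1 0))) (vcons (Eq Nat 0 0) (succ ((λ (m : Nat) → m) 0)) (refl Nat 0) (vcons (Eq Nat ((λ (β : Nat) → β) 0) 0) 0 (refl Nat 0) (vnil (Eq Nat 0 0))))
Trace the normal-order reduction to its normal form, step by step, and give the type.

normal-order reduction sequence:
  refl (Vec (Eq Nat 0 0) (succ ((λ (ε : Nat) → λ (y : Nat) → elimNat (λ (κ : Nat) → Nat) ε (λ (τ : Nat) → λ (a : Nat) → succ a) y) 1 0))) (vcons (Eq Nat 0 0) (succ ((λ (m : Nat) → m) 0)) (refl Nat 0) (vcons (Eq Nat ((λ (β : Nat) → β) 0) 0) 0 (refl Nat 0) (vnil (Eq Nat 0 0))))
  ~> refl (Vec (Eq Nat 0 0) (succ ((λ (ε : Nat) → elimNat (λ (y : Nat) → Nat) 1 (λ (κ : Nat) → λ (τ : Nat) → succ τ) ε) 0))) (vcons (Eq Nat 0 0) (succ ((λ (a : Nat) → a) 0)) (refl Nat 0) (vcons (Eq Nat ((λ (m : Nat) → m) 0) 0) 0 (refl Nat 0) (vnil (Eq Nat 0 0))))
  ~> refl (Vec (Eq Nat 0 0) (succ (elimNat (λ (ε : Nat) → Nat) 1 (λ (y : Nat) → λ (κ : Nat) → succ κ) 0))) (vcons (Eq Nat 0 0) (succ ((λ (τ : Nat) → τ) 0)) (refl Nat 0) (vcons (Eq Nat ((λ (a : Nat) → a) 0) 0) 0 (refl Nat 0) (vnil (Eq Nat 0 0))))
  ~> refl (Vec (Eq Nat 0 0) 2) (vcons (Eq Nat 0 0) (succ ((λ (ε : Nat) → ε) 0)) (refl Nat 0) (vcons (Eq Nat ((λ (y : Nat) → y) 0) 0) 0 (refl Nat 0) (vnil (Eq Nat 0 0))))
  ~> refl (Vec (Eq Nat 0 0) 2) (vcons (Eq Nat 0 0) 1 (refl Nat 0) (vcons (Eq Nat ((λ (ε : Nat) → ε) 0) 0) 0 (refl Nat 0) (vnil (Eq Nat 0 0))))
  ~> refl (Vec (Eq Nat 0 0) 2) (vcons (Eq Nat 0 0) 1 (refl Nat 0) (vcons (Eq Nat 0 0) 0 (refl Nat 0) (vnil (Eq Nat 0 0))))
the term's type:
  Eq (Vec (Eq Nat 0 0) 2) (vcons (Eq Nat 0 0) 1 (refl Nat 0) (vcons (Eq Nat 0 0) 0 (refl Nat 0) (vnil (Eq Nat 0 0)))) (vcons (Eq Nat 0 0) 1 (refl Nat 0) (vcons (Eq Nat 0 0) 0 (refl Nat 0) (vnil (Eq Nat 0 0))))


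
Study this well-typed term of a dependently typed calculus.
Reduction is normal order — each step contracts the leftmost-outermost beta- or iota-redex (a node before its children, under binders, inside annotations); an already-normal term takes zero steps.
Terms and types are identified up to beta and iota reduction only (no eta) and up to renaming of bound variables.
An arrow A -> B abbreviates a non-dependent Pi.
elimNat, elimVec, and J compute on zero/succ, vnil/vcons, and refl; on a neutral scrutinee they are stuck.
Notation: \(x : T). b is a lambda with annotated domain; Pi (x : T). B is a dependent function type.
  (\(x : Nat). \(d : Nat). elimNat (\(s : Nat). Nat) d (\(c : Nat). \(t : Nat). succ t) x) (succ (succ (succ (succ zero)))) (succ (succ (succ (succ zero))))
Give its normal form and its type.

normal form:
  succ (succ (succ (succ (succ (succ (succ (succ zero)))))))
inferred type:
  Nat
observation: normalization takes exactly 15 steps under the normal-order strategy.
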